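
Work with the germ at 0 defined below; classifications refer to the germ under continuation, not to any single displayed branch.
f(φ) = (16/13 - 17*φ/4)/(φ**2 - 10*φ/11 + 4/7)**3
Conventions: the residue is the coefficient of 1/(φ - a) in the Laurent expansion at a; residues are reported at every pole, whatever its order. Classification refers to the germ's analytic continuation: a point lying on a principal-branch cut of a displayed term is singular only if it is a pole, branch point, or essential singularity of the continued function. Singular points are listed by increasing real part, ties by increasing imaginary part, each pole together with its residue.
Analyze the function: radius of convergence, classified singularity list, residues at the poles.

Radius of convergence at 0: (2/7)*sqrt(7).
At (5/11) - ((1/77)*sqrt(2163))*i: a pole of order 3; residue -((287681009/8182339776)*sqrt(2163))*i.
At (5/11) + ((1/77)*sqrt(2163))*i: a pole of order 3; residue ((287681009/8182339776)*sqrt(2163))*i.

Denominator factor (φ**2 - 10*φ/11 + 4/7)^3: discriminant -1236/847, complex-conjugate roots (5/11) + ((1/77)*sqrt(2163))*i and (5/11) - ((1/77)*sqrt(2163))*i; poles of order 3, moduli (2/7)*sqrt(7) and (2/7)*sqrt(7).
The radius of convergence is the smallest modulus among the singular points: (2/7)*sqrt(7).
The factor φ**2 - 10*φ/11 + 4/7 splits as (φ - a)(φ - a') with a = (5/11) - ((1/77)*sqrt(2163))*i, a' = (5/11) + ((1/77)*sqrt(2163))*i. At the order-3 pole a set g(φ) = (φ - a)^3*f(φ) = [16/13 - 17*φ/4] / (φ - a')^3.
Order-3 pole: residue = g''(a)/2; g''((5/11) - ((1/77)*sqrt(2163))*i) = -((287681009/4091169888)*sqrt(2163))*i, so the residue is -((287681009/8182339776)*sqrt(2163))*i.
The factor φ**2 - 10*φ/11 + 4/7 splits as (φ - a)(φ - a') with a = (5/11) + ((1/77)*sqrt(2163))*i, a' = (5/11) - ((1/77)*sqrt(2163))*i. At the order-3 pole a set g(φ) = (φ - a)^3*f(φ) = [16/13 - 17*φ/4] / (φ - a')^3.
Order-3 pole: residue = g''(a)/2; g''((5/11) + ((1/77)*sqrt(2163))*i) = ((287681009/4091169888)*sqrt(2163))*i, so the residue is ((287681009/8182339776)*sqrt(2163))*i.
List the singular points by increasing real part (a conjugate pair: the negative imaginary part first).


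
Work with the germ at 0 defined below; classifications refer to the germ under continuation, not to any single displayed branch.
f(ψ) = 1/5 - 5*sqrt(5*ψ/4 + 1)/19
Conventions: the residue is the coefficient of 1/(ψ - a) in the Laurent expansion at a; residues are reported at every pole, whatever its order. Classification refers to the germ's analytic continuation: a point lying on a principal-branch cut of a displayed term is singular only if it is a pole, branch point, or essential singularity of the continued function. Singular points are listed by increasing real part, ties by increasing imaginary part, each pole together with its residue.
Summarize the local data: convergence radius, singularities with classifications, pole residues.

Branch term (-5/19)*sqrt(1 - ψ/(-4/5)): its argument vanishes at ψ = -4/5, a square-root branch point, modulus 4/5.
The radius of convergence is the smallest modulus among the singular points: 4/5.

Radius of convergence at 0: 4/5.
At -4/5: an algebraic (square-root) branch point.


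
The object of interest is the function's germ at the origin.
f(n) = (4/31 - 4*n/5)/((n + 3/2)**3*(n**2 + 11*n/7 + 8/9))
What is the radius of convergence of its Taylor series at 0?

The radius of convergence is (2/3)*sqrt(2).

Denominator factor (n + 3/2)^3: pole of order 3 at -3/2, modulus 3/2.
Denominator factor (n**2 + 11*n/7 + 8/9): discriminant -479/441, complex-conjugate roots (-11/14) + ((1/42)*sqrt(479))*i and (-11/14) - ((1/42)*sqrt(479))*i; poles of order 1, moduli (2/3)*sqrt(2) and (2/3)*sqrt(2).
The radius of convergence is the smallest modulus among the singular points: (2/3)*sqrt(2).


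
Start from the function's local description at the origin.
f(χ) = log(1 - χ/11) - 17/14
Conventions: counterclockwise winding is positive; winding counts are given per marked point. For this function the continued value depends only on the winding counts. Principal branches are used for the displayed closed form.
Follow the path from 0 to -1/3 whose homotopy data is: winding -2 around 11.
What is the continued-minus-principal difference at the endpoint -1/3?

Continued minus principal equals -(4)*pi*i.

The rational part is single-valued and drops out of the difference; each branch term changes only by its own monodromy.
(1)*log(1 - χ/(11)): each positive loop around 11 adds 2*pi*i to the log, so winding -2 contributes (1)*(-2)*2*pi*i = -(4)*pi*i.
Summing the contributions at χ = -1/3 gives -(4)*pi*i.


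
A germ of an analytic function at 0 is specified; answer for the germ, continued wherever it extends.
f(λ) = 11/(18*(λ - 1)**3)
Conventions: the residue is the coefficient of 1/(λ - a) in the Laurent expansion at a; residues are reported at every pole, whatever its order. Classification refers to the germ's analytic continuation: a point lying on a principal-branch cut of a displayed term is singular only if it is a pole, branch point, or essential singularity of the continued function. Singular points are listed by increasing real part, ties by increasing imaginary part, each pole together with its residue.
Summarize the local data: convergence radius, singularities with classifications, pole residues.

Denominator factor (λ - 1)^3: pole of order 3 at 1, modulus 1.
The radius of convergence is the smallest modulus among the singular points: 1.
At the order-3 pole 1 set g(λ) = (λ - (1))^3*f(λ) = 11/18.
Order-3 pole: residue = g''(a)/2; g''(1) = 0, so the residue is 0.

Radius of convergence at 0: 1.
At 1: a pole of order 3; residue 0.


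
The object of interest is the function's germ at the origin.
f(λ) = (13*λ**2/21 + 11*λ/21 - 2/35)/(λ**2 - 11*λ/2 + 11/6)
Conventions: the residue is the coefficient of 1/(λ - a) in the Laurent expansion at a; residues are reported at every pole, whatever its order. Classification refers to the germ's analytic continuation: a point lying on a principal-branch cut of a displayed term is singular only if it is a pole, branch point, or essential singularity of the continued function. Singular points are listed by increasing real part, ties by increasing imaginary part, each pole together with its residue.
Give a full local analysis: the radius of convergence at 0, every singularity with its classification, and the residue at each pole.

Denominator factor (λ**2 - 11*λ/2 + 11/6): discriminant 275/12, real irrational roots 11/4 + (5/12)*sqrt(33) and 11/4 - (5/12)*sqrt(33); poles of order 1, moduli 11/4 + (5/12)*sqrt(33) and 11/4 - (5/12)*sqrt(33).
The radius of convergence is the smallest modulus among the singular points: 11/4 - (5/12)*sqrt(33).
The factor λ**2 - 11*λ/2 + 11/6 splits as (λ - a)(λ - a') with a = 11/4 - (5/12)*sqrt(33), a' = 11/4 + (5/12)*sqrt(33). At the order-1 pole a set g(λ) = (λ - a)*f(λ) = [13*λ**2/21 + 11*λ/21 - 2/35] / (λ - a').
Simple pole: residue = g(a) at a = 11/4 - (5/12)*sqrt(33), which is 55/28 - (24221/69300)*sqrt(33).
The factor λ**2 - 11*λ/2 + 11/6 splits as (λ - a)(λ - a') with a = 11/4 + (5/12)*sqrt(33), a' = 11/4 - (5/12)*sqrt(33). At the order-1 pole a set g(λ) = (λ - a)*f(λ) = [13*λ**2/21 + 11*λ/21 - 2/35] / (λ - a').
Simple pole: residue = g(a) at a = 11/4 + (5/12)*sqrt(33), which is 55/28 + (24221/69300)*sqrt(33).
List the singular points by increasing real part (a conjugate pair: the negative imaginary part first).

Radius of convergence at 0: 11/4 - (5/12)*sqrt(33).
At 11/4 - (5/12)*sqrt(33): a pole of order 1; residue 55/28 - (24221/69300)*sqrt(33).
At 11/4 + (5/12)*sqrt(33): a pole of order 1; residue 55/28 + (24221/69300)*sqrt(33).


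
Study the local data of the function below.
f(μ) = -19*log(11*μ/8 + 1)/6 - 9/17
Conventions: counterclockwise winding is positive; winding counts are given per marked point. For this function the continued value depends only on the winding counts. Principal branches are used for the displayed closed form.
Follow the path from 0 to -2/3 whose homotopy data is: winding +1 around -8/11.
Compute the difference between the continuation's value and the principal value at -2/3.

Continued minus principal equals -(19/3)*pi*i.

The rational part is single-valued and drops out of the difference; each branch term changes only by its own monodromy.
(-19/6)*log(1 - μ/(-8/11)): each positive loop around -8/11 adds 2*pi*i to the log, so winding +1 contributes (-19/6)*(1)*2*pi*i = -(19/3)*pi*i.
Summing the contributions at μ = -2/3 gives -(19/3)*pi*i.


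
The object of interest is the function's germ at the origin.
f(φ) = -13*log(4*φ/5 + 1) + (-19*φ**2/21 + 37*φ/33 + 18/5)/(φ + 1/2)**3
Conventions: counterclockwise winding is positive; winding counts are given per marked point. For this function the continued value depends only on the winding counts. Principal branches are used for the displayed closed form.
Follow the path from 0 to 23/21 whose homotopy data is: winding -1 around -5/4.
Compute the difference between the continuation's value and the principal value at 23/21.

Continued minus principal equals (26)*pi*i.

The rational part is single-valued and drops out of the difference; each branch term changes only by its own monodromy.
(-13)*log(1 - φ/(-5/4)): each positive loop around -5/4 adds 2*pi*i to the log, so winding -1 contributes (-13)*(-1)*2*pi*i = (26)*pi*i.
Summing the contributions at φ = 23/21 gives (26)*pi*i.


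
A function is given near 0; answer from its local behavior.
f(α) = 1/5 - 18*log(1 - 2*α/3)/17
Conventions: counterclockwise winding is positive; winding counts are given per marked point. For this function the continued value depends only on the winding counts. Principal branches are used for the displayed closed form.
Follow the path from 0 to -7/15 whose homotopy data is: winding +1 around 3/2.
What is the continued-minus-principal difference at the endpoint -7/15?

Continued minus principal equals -(36/17)*pi*i.

The rational part is single-valued and drops out of the difference; each branch term changes only by its own monodromy.
(-18/17)*log(1 - α/(3/2)): each positive loop around 3/2 adds 2*pi*i to the log, so winding +1 contributes (-18/17)*(1)*2*pi*i = -(36/17)*pi*i.
Summing the contributions at α = -7/15 gives -(36/17)*pi*i.


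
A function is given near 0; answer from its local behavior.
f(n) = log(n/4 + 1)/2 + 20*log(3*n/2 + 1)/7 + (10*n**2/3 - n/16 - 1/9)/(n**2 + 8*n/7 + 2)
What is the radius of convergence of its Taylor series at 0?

Denominator factor (n**2 + 8*n/7 + 2): discriminant -328/49, complex-conjugate roots (-4/7) + ((1/7)*sqrt(82))*i and (-4/7) - ((1/7)*sqrt(82))*i; poles of order 1, moduli sqrt(2) and sqrt(2).
Branch term (20/7)*log(1 - n/(-2/3)): its argument vanishes at n = -2/3, a logarithmic branch point, modulus 2/3.
Branch term (1/2)*log(1 - n/(-4)): its argument vanishes at n = -4, a logarithmic branch point, modulus 4.
The radius of convergence is the smallest modulus among the singular points: 2/3.

The radius of convergence is 2/3.


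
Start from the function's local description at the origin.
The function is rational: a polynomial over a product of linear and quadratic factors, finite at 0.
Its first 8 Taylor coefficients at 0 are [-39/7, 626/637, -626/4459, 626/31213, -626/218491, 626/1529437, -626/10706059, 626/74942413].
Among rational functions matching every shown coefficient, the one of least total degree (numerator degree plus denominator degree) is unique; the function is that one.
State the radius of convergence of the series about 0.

No rational of total degree below 2 reproduces all 8 coefficients; solving the [1/1] Pade equations on them gives f(λ) = (17*λ/13 - 39)/(λ + 7), whose expansion matches every shown term.
Denominator factor (λ + 7): pole of order 1 at -7, modulus 7.
The radius of convergence is the smallest modulus among the singular points: 7.

The radius of convergence is 7.


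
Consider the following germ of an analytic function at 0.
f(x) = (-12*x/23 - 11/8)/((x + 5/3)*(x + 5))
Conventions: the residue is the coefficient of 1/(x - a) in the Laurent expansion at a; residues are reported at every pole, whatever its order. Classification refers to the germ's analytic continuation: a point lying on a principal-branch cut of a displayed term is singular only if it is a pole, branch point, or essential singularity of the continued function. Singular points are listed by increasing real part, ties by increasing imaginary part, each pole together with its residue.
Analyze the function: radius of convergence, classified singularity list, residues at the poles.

Denominator factor (x + 5): pole of order 1 at -5, modulus 5.
Denominator factor (x + 5/3): pole of order 1 at -5/3, modulus 5/3.
The radius of convergence is the smallest modulus among the singular points: 5/3.
At the order-1 pole -5 set g(x) = (x - (-5))*f(x) = (-12*x/23 - 11/8)/(x + 5/3).
Simple pole: residue = g(a) at a = -5, which is -681/1840.
At the order-1 pole -5/3 set g(x) = (x - (-5/3))*f(x) = (-12*x/23 - 11/8)/(x + 5).
Simple pole: residue = g(a) at a = -5/3, which is -279/1840.
List the singular points by increasing real part (a conjugate pair: the negative imaginary part first).

Radius of convergence at 0: 5/3.
At -5: a pole of order 1; residue -681/1840.
At -5/3: a pole of order 1; residue -279/1840.


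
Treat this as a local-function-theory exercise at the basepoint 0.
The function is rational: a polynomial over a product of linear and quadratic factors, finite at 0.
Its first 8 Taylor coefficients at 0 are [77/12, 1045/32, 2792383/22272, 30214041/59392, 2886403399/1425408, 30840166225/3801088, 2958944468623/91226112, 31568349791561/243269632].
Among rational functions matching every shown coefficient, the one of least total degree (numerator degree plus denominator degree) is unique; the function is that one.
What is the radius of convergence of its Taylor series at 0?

The radius of convergence is 1/4.

No rational of total degree below 4 reproduces all 8 coefficients; solving the [2/2] Pade equations on them gives f(ψ) = (-23*ψ**2/29 - 23*ψ/8 - 7/6)/((ψ - 1/4)*(ψ + 8/11)), whose expansion matches every shown term.
Denominator factor (ψ + 8/11): pole of order 1 at -8/11, modulus 8/11.
Denominator factor (ψ - 1/4): pole of order 1 at 1/4, modulus 1/4.
The radius of convergence is the smallest modulus among the singular points: 1/4.


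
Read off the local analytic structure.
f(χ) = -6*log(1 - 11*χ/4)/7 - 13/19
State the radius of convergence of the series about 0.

Branch term (-6/7)*log(1 - χ/(4/11)): its argument vanishes at χ = 4/11, a logarithmic branch point, modulus 4/11.
The radius of convergence is the smallest modulus among the singular points: 4/11.

The radius of convergence is 4/11.


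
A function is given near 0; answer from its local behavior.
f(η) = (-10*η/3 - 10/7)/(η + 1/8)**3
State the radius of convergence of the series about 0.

The radius of convergence is 1/8.

Denominator factor (η + 1/8)^3: pole of order 3 at -1/8, modulus 1/8.
The radius of convergence is the smallest modulus among the singular points: 1/8.


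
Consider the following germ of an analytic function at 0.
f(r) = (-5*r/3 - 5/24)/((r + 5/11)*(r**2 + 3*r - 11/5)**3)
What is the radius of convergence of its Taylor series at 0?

The radius of convergence is 5/11.

Denominator factor (r + 5/11): pole of order 1 at -5/11, modulus 5/11.
Denominator factor (r**2 + 3*r - 11/5)^3: discriminant 89/5, real irrational roots -3/2 + (1/10)*sqrt(445) and -3/2 - (1/10)*sqrt(445); poles of order 3, moduli -3/2 + (1/10)*sqrt(445) and 3/2 + (1/10)*sqrt(445).
The radius of convergence is the smallest modulus among the singular points: 5/11.


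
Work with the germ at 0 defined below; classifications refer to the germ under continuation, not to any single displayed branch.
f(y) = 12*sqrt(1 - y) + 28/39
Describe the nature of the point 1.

The term (12)*sqrt(1 - y/(1)) has argument 1 - 1/(1) = 0 at 1: a square-root (algebraic, two-sheeted) branch point; the remaining terms are analytic or single-valued there.

The point is an algebraic (square-root) branch point.


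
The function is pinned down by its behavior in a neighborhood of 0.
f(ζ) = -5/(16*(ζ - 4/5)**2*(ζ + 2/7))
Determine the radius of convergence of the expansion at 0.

The radius of convergence is 2/7.

Denominator factor (ζ + 2/7): pole of order 1 at -2/7, modulus 2/7.
Denominator factor (ζ - 4/5)^2: pole of order 2 at 4/5, modulus 4/5.
The radius of convergence is the smallest modulus among the singular points: 2/7.


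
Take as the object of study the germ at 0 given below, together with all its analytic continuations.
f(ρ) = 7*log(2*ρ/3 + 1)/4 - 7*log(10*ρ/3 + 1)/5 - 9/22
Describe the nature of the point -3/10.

The term (-7/5)*log(1 - ρ/(-3/10)) has argument 1 - -3/10/(-3/10) = 0 at -3/10: a logarithmic (infinitely-sheeted) branch point; the remaining terms are analytic or single-valued there.

The point is a logarithmic branch point.


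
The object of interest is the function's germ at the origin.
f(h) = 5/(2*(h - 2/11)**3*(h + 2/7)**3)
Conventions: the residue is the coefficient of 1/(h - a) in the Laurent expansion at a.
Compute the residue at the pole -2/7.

The residue is -13533920785/20155392.

At the order-3 pole -2/7 set g(h) = (h - (-2/7))^3*f(h) = 5/(2*(h - 2/11)**3).
Order-3 pole: residue = g''(a)/2; g''(-2/7) = -13533920785/10077696, so the residue is -13533920785/20155392.


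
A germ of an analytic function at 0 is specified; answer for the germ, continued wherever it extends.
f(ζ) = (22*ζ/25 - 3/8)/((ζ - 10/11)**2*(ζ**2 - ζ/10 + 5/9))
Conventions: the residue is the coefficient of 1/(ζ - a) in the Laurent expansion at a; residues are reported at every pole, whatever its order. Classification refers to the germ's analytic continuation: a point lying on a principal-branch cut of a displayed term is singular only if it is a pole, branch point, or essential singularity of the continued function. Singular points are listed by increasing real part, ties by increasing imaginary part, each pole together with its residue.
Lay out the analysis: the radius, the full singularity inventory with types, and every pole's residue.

Radius of convergence at 0: (1/3)*sqrt(5).
At (1/20) - ((1/60)*sqrt(1991))*i: a pole of order 1; residue (-7702497/63258752) - ((92884671/11449834112)*sqrt(1991))*i.
At (1/20) + ((1/60)*sqrt(1991))*i: a pole of order 1; residue (-7702497/63258752) + ((92884671/11449834112)*sqrt(1991))*i.
At 10/11: a pole of order 2; residue 7702497/31629376.


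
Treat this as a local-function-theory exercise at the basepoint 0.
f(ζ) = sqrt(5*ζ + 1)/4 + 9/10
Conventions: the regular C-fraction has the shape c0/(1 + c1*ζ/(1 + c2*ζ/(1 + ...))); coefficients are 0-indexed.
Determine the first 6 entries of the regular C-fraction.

Taylor coefficients (expand at 0): a_0 = 23/20, a_1 = 5/8, a_2 = -25/32, a_3 = 125/64, a_4 = -3125/512, a_5 = 21875/1024.
c0 = a_0 = 23/20. Peel one level at a time: if S = 1 + c*ζ/S' with S'(0) = 1, then c is the ζ-coefficient of S and S' = c*ζ/(S - 1).
S_1 = c0/f = 1 + (-25/46)*ζ + (4125/4232)*ζ^2 + ...; c1 = -25/46.
S_2 = c1*ζ/(S_1 - 1) = 1 + (165/92)*ζ + (-25/16)*ζ^2 + ...; c2 = 165/92.
S_3 = c2*ζ/(S_2 - 1) = 1 + (115/132)*ζ + (-24725/17424)*ζ^2 + ...; c3 = 115/132.
S_4 = c3*ζ/(S_3 - 1) = 1 + (215/132)*ζ + (-25/16)*ζ^2 + ...; c4 = 215/132.
S_5 = c4*ζ/(S_4 - 1) = 1 + (165/172)*ζ + ...; c5 = 165/172.

The regular C-fraction coefficients are [23/20, -25/46, 165/92, 115/132, 215/132, 165/172].


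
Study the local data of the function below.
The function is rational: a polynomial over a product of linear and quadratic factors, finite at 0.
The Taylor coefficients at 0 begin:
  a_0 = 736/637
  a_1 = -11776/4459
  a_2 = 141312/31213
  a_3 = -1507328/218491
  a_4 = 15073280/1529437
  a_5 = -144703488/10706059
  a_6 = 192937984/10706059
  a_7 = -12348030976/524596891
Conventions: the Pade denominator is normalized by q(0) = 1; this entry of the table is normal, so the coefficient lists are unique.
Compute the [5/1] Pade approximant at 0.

Taylor coefficients needed (read off): a_0 = 736/637, a_1 = -11776/4459, a_2 = 141312/31213, a_3 = -1507328/218491, a_4 = 15073280/1529437, a_5 = -144703488/10706059, a_6 = 192937984/10706059.
Write the denominator as Q(δ) = 1 + q1*δ. Requiring Q*f - P = O(δ^7) with deg P <= 5 kills the coefficients of δ^6..δ^6 in Q*f:
  δ^6: a_6 + q1*a_5 = 0, i.e. 192937984/10706059 + (-144703488/10706059)*q1 = 0.
Solving this linear system: q1 = 4/3.
The numerator is Q*f truncated at degree 5: P0 = a_0 = 736/637; P1 = a_1 + q1*a_0 = -14720/13377; P2 = a_2 + q1*a_1 = 94208/93639; P3 = a_3 + q1*a_2 = -188416/218491; P4 = a_4 + q1*a_3 = 3014656/4588311; P5 = a_5 + q1*a_4 = -12058624/32118177.

The Pade approximant has numerator coefficients [736/637, -14720/13377, 94208/93639, -188416/218491, 3014656/4588311, -12058624/32118177]; denominator coefficients [1, 4/3].


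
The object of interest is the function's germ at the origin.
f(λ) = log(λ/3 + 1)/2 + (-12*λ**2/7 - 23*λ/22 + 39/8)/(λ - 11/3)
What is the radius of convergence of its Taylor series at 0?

The radius of convergence is 3.

Denominator factor (λ - 11/3): pole of order 1 at 11/3, modulus 11/3.
Branch term (1/2)*log(1 - λ/(-3)): its argument vanishes at λ = -3, a logarithmic branch point, modulus 3.
The radius of convergence is the smallest modulus among the singular points: 3.


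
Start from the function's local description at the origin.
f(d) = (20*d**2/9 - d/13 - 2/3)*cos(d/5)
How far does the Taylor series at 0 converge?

The radius of convergence is infinite.

The factor cos(d/5) is entire and contributes no finite singular point.
The polynomial part has no poles.
No finite singular points: the Taylor series at 0 converges everywhere.


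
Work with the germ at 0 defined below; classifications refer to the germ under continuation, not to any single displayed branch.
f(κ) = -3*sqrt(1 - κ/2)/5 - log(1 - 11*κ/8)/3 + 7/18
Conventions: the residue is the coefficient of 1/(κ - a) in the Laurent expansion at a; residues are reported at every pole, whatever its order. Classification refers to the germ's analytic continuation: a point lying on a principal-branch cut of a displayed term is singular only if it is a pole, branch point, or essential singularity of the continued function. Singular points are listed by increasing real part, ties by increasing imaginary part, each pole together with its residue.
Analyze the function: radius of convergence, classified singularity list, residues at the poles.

Radius of convergence at 0: 8/11.
At 8/11: a logarithmic branch point.
At 2: an algebraic (square-root) branch point.

Branch term (-3/5)*sqrt(1 - κ/(2)): its argument vanishes at κ = 2, a square-root branch point, modulus 2.
Branch term (-1/3)*log(1 - κ/(8/11)): its argument vanishes at κ = 8/11, a logarithmic branch point, modulus 8/11.
The radius of convergence is the smallest modulus among the singular points: 8/11.
List the singular points by increasing real part (a conjugate pair: the negative imaginary part first).


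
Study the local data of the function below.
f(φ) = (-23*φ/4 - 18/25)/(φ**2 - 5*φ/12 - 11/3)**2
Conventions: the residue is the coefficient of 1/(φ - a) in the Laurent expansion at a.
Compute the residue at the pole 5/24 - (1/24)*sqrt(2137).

The factor φ**2 - 5*φ/12 - 11/3 splits as (φ - a)(φ - a') with a = 5/24 - (1/24)*sqrt(2137), a' = 5/24 + (1/24)*sqrt(2137). At the order-2 pole a set g(φ) = (φ - a)^2*f(φ) = [-23*φ/4 - 18/25] / (φ - a')^2.
Order-2 pole: residue = g'(a); g'(5/24 - (1/24)*sqrt(2137)) = -(165708/114169225)*sqrt(2137), so the residue is -(165708/114169225)*sqrt(2137).

The residue is -(165708/114169225)*sqrt(2137).


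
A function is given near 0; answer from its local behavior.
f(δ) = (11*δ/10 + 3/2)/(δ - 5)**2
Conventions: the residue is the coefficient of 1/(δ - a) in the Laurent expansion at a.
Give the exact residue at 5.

At the order-2 pole 5 set g(δ) = (δ - (5))^2*f(δ) = 11*δ/10 + 3/2.
Order-2 pole: residue = g'(a); g'(5) = 11/10, so the residue is 11/10.

The residue is 11/10.


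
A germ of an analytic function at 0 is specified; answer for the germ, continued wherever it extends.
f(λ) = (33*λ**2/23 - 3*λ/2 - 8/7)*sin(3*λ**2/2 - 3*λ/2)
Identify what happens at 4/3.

There is no denominator, hence no pole anywhere.
The factor sin(3*λ**2/2 - 3*λ/2) is entire.
So the germ continues analytically to 4/3.

The point is a regular point.


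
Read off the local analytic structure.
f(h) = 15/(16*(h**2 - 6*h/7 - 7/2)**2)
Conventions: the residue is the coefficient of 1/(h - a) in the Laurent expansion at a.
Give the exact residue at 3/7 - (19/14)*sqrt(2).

The factor h**2 - 6*h/7 - 7/2 splits as (h - a)(h - a') with a = 3/7 - (19/14)*sqrt(2), a' = 3/7 + (19/14)*sqrt(2). At the order-2 pole a set g(h) = (h - a)^2*f(h) = [15/16] / (h - a')^2.
Order-2 pole: residue = g'(a); g'(3/7 - (19/14)*sqrt(2)) = (5145/219488)*sqrt(2), so the residue is (5145/219488)*sqrt(2).

The residue is (5145/219488)*sqrt(2).


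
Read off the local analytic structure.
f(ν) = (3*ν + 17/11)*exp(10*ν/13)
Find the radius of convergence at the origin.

The radius of convergence is infinite.

The factor exp(10*ν/13) is entire and contributes no finite singular point.
The polynomial part has no poles.
No finite singular points: the Taylor series at 0 converges everywhere.


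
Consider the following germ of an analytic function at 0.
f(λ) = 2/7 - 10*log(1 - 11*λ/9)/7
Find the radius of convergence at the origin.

The radius of convergence is 9/11.

Branch term (-10/7)*log(1 - λ/(9/11)): its argument vanishes at λ = 9/11, a logarithmic branch point, modulus 9/11.
The radius of convergence is the smallest modulus among the singular points: 9/11.


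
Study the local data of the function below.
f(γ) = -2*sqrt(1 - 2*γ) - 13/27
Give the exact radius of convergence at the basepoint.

The radius of convergence is 1/2.

Branch term (-2)*sqrt(1 - γ/(1/2)): its argument vanishes at γ = 1/2, a square-root branch point, modulus 1/2.
The radius of convergence is the smallest modulus among the singular points: 1/2.


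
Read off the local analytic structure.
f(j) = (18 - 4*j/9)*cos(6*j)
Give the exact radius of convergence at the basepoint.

The factor cos(6*j) is entire and contributes no finite singular point.
The polynomial part has no poles.
No finite singular points: the Taylor series at 0 converges everywhere.

The radius of convergence is infinite.


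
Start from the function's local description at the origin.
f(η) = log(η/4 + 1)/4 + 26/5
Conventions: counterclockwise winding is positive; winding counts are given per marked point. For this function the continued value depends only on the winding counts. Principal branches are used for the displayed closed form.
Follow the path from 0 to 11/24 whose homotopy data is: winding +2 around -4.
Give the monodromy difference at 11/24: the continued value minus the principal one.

The rational part is single-valued and drops out of the difference; each branch term changes only by its own monodromy.
(1/4)*log(1 - η/(-4)): each positive loop around -4 adds 2*pi*i to the log, so winding +2 contributes (1/4)*(2)*2*pi*i = pi*i.
Summing the contributions at η = 11/24 gives pi*i.

Continued minus principal equals pi*i.


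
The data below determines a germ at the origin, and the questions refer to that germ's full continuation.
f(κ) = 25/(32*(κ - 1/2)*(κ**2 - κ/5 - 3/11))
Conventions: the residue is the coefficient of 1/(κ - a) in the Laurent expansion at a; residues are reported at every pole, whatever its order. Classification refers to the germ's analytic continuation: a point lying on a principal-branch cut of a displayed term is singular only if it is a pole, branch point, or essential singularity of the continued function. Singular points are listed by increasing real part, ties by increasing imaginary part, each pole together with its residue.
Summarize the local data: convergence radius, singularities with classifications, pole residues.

Radius of convergence at 0: -1/10 + (1/110)*sqrt(3421).
At 1/10 - (1/110)*sqrt(3421): a pole of order 1; residue 1375/432 - (1375/33588)*sqrt(3421).
At 1/2: a pole of order 1; residue -1375/216.
At 1/10 + (1/110)*sqrt(3421): a pole of order 1; residue 1375/432 + (1375/33588)*sqrt(3421).

Denominator factor (κ**2 - κ/5 - 3/11): discriminant 311/275, real irrational roots 1/10 + (1/110)*sqrt(3421) and 1/10 - (1/110)*sqrt(3421); poles of order 1, moduli 1/10 + (1/110)*sqrt(3421) and -1/10 + (1/110)*sqrt(3421).
Denominator factor (κ - 1/2): pole of order 1 at 1/2, modulus 1/2.
The radius of convergence is the smallest modulus among the singular points: -1/10 + (1/110)*sqrt(3421).
The factor κ**2 - κ/5 - 3/11 splits as (κ - a)(κ - a') with a = 1/10 - (1/110)*sqrt(3421), a' = 1/10 + (1/110)*sqrt(3421). At the order-1 pole a set g(κ) = (κ - a)*f(κ) = [25/(32*(κ - 1/2))] / (κ - a').
Simple pole: residue = g(a) at a = 1/10 - (1/110)*sqrt(3421), which is 1375/432 - (1375/33588)*sqrt(3421).
At the order-1 pole 1/2 set g(κ) = (κ - (1/2))*f(κ) = 25/(32*(κ**2 - κ/5 - 3/11)).
Simple pole: residue = g(a) at a = 1/2, which is -1375/216.
The factor κ**2 - κ/5 - 3/11 splits as (κ - a)(κ - a') with a = 1/10 + (1/110)*sqrt(3421), a' = 1/10 - (1/110)*sqrt(3421). At the order-1 pole a set g(κ) = (κ - a)*f(κ) = [25/(32*(κ - 1/2))] / (κ - a').
Simple pole: residue = g(a) at a = 1/10 + (1/110)*sqrt(3421), which is 1375/432 + (1375/33588)*sqrt(3421).
List the singular points by increasing real part (a conjugate pair: the negative imaginary part first).


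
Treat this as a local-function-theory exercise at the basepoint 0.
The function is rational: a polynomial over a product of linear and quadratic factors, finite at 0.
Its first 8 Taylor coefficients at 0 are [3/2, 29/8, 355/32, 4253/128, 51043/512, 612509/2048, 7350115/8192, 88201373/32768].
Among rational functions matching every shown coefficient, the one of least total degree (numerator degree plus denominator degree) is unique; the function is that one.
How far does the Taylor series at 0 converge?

The radius of convergence is 1/3.

No rational of total degree below 3 reproduces all 8 coefficients; solving the [1/2] Pade equations on them gives f(θ) = (2*θ/3 - 2)/((θ - 1/3)*(θ + 4)), whose expansion matches every shown term.
Denominator factor (θ + 4): pole of order 1 at -4, modulus 4.
Denominator factor (θ - 1/3): pole of order 1 at 1/3, modulus 1/3.
The radius of convergence is the smallest modulus among the singular points: 1/3.


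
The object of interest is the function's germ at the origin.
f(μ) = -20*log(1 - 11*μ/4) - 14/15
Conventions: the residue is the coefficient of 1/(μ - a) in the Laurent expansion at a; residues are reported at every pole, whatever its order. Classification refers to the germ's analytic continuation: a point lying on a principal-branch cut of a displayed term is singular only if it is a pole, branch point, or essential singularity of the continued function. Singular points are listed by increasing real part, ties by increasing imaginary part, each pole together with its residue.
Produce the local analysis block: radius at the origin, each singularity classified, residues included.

Radius of convergence at 0: 4/11.
At 4/11: a logarithmic branch point.

Branch term (-20)*log(1 - μ/(4/11)): its argument vanishes at μ = 4/11, a logarithmic branch point, modulus 4/11.
The radius of convergence is the smallest modulus among the singular points: 4/11.


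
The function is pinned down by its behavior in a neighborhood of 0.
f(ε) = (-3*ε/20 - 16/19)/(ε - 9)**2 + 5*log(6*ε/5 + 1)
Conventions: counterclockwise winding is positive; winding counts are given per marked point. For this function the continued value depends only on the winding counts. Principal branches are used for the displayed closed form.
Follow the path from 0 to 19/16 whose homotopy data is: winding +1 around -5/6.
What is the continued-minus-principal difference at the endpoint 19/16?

The rational part is single-valued and drops out of the difference; each branch term changes only by its own monodromy.
(5)*log(1 - ε/(-5/6)): each positive loop around -5/6 adds 2*pi*i to the log, so winding +1 contributes (5)*(1)*2*pi*i = (10)*pi*i.
Summing the contributions at ε = 19/16 gives (10)*pi*i.

Continued minus principal equals (10)*pi*i.


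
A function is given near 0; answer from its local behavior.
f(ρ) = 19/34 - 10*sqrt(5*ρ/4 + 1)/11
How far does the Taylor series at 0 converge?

Branch term (-10/11)*sqrt(1 - ρ/(-4/5)): its argument vanishes at ρ = -4/5, a square-root branch point, modulus 4/5.
The radius of convergence is the smallest modulus among the singular points: 4/5.

The radius of convergence is 4/5.


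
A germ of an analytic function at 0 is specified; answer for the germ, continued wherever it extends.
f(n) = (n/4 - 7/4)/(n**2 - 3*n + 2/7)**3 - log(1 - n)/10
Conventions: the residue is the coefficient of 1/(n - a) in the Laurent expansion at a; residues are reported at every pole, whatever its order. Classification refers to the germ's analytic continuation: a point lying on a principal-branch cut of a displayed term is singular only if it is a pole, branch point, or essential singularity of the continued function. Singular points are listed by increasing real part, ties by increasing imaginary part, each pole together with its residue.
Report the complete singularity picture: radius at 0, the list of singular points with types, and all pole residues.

Radius of convergence at 0: 3/2 - (1/14)*sqrt(385).
At 3/2 - (1/14)*sqrt(385): a pole of order 3; residue (147/60500)*sqrt(385).
At 1: a logarithmic branch point.
At 3/2 + (1/14)*sqrt(385): a pole of order 3; residue -(147/60500)*sqrt(385).

Denominator factor (n**2 - 3*n + 2/7)^3: discriminant 55/7, real irrational roots 3/2 + (1/14)*sqrt(385) and 3/2 - (1/14)*sqrt(385); poles of order 3, moduli 3/2 + (1/14)*sqrt(385) and 3/2 - (1/14)*sqrt(385).
Branch term (-1/10)*log(1 - n/(1)): its argument vanishes at n = 1, a logarithmic branch point, modulus 1.
The radius of convergence is the smallest modulus among the singular points: 3/2 - (1/14)*sqrt(385).
The branch term is analytic at 3/2 - (1/14)*sqrt(385) and contributes nothing to the residue; only the rational part matters.
The factor n**2 - 3*n + 2/7 splits as (n - a)(n - a') with a = 3/2 - (1/14)*sqrt(385), a' = 3/2 + (1/14)*sqrt(385). At the order-3 pole a set g(n) = (n - a)^3*(rational part) = [n/4 - 7/4] / (n - a')^3.
Order-3 pole: residue = g''(a)/2; g''(3/2 - (1/14)*sqrt(385)) = (147/30250)*sqrt(385), so the residue is (147/60500)*sqrt(385).
The branch term is analytic at 3/2 + (1/14)*sqrt(385) and contributes nothing to the residue; only the rational part matters.
The factor n**2 - 3*n + 2/7 splits as (n - a)(n - a') with a = 3/2 + (1/14)*sqrt(385), a' = 3/2 - (1/14)*sqrt(385). At the order-3 pole a set g(n) = (n - a)^3*(rational part) = [n/4 - 7/4] / (n - a')^3.
Order-3 pole: residue = g''(a)/2; g''(3/2 + (1/14)*sqrt(385)) = -(147/30250)*sqrt(385), so the residue is -(147/60500)*sqrt(385).
List the singular points by increasing real part (a conjugate pair: the negative imaginary part first).


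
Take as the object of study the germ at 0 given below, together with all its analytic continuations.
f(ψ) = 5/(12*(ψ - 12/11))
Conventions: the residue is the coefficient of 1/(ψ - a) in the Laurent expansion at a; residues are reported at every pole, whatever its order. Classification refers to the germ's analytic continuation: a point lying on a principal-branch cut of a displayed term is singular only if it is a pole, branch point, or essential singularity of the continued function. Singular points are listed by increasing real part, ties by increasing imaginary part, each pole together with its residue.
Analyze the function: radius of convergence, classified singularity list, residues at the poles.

Radius of convergence at 0: 12/11.
At 12/11: a pole of order 1; residue 5/12.

Denominator factor (ψ - 12/11): pole of order 1 at 12/11, modulus 12/11.
The radius of convergence is the smallest modulus among the singular points: 12/11.
At the order-1 pole 12/11 set g(ψ) = (ψ - (12/11))*f(ψ) = 5/12.
Simple pole: residue = g(a) at a = 12/11, which is 5/12.


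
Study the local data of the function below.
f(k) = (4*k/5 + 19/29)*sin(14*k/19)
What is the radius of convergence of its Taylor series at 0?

The factor sin(14*k/19) is entire and contributes no finite singular point.
The polynomial part has no poles.
No finite singular points: the Taylor series at 0 converges everywhere.

The radius of convergence is infinite.


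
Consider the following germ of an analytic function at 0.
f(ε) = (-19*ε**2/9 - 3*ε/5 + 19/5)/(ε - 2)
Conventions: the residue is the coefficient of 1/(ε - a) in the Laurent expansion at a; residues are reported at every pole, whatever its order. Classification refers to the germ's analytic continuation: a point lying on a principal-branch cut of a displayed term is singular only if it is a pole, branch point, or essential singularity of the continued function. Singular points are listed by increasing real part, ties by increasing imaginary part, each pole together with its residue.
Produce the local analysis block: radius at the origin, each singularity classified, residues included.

Denominator factor (ε - 2): pole of order 1 at 2, modulus 2.
The radius of convergence is the smallest modulus among the singular points: 2.
At the order-1 pole 2 set g(ε) = (ε - (2))*f(ε) = -19*ε**2/9 - 3*ε/5 + 19/5.
Simple pole: residue = g(a) at a = 2, which is -263/45.

Radius of convergence at 0: 2.
At 2: a pole of order 1; residue -263/45.


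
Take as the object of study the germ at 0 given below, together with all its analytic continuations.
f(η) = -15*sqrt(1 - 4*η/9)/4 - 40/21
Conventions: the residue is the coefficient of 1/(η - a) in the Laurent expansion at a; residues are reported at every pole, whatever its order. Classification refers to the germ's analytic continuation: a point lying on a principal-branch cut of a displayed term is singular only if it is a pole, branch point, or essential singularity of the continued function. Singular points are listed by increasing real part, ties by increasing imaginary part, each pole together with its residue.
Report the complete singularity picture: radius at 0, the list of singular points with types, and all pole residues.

Branch term (-15/4)*sqrt(1 - η/(9/4)): its argument vanishes at η = 9/4, a square-root branch point, modulus 9/4.
The radius of convergence is the smallest modulus among the singular points: 9/4.

Radius of convergence at 0: 9/4.
At 9/4: an algebraic (square-root) branch point.


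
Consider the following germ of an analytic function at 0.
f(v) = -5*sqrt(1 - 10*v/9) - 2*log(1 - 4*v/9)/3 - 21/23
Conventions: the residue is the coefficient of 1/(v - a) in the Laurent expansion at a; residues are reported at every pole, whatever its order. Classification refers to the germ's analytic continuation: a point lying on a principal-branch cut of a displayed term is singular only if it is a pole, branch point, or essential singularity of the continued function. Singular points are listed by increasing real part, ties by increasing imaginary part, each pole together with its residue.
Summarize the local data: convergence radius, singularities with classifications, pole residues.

Branch term (-2/3)*log(1 - v/(9/4)): its argument vanishes at v = 9/4, a logarithmic branch point, modulus 9/4.
Branch term (-5)*sqrt(1 - v/(9/10)): its argument vanishes at v = 9/10, a square-root branch point, modulus 9/10.
The radius of convergence is the smallest modulus among the singular points: 9/10.
List the singular points by increasing real part (a conjugate pair: the negative imaginary part first).

Radius of convergence at 0: 9/10.
At 9/10: an algebraic (square-root) branch point.
At 9/4: a logarithmic branch point.


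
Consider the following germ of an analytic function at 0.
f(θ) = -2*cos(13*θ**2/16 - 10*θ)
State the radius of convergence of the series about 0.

The radius of convergence is infinite.

The factor cos(13*θ**2/16 - 10*θ) is entire and contributes no finite singular point.
The polynomial part has no poles.
No finite singular points: the Taylor series at 0 converges everywhere.
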